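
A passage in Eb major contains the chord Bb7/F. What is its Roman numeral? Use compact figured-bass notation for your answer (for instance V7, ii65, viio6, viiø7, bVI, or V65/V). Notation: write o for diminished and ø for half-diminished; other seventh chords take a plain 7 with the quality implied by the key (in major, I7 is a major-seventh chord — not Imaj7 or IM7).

V43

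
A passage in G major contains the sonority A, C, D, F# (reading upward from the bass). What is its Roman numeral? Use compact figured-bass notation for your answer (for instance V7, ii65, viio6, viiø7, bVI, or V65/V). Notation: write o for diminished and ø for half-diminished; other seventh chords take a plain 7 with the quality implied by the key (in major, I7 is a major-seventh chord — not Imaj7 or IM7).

The pitches D-F#-A-C form a dominant seventh chord rooted on D.
D is scale degree 5 in G major, and a dominant seventh chord on that degree is written V7.
With A in the bass the chord is in second inversion, so the figured bass is 43.

V43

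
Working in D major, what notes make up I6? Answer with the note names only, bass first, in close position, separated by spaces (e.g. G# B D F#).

The numeral's case and figure indicate a major triad. In D major its root, scale degree 1, is D.
That chord is spelled D-F#-A.
With the 6 figure the chord is in first inversion; from the bass F# upward in close position it reads F#-A-D.

F# A D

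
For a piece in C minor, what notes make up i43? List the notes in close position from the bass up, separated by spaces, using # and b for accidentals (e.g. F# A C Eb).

G Bb C Eb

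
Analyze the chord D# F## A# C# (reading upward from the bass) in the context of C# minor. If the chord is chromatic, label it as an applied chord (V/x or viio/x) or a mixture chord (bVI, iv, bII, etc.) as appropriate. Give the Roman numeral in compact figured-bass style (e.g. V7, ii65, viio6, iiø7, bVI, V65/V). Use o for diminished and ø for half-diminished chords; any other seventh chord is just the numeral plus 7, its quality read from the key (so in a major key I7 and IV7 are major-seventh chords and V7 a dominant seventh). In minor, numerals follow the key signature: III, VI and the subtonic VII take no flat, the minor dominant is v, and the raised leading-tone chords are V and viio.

The pitches D#-F##-A#-C# form a dominant seventh chord rooted on D#.
D# is not a diatonic chord root with this quality in C# minor, but it lies a perfect fifth above G# (V), so the chord functions as an applied dominant of V.

V7/V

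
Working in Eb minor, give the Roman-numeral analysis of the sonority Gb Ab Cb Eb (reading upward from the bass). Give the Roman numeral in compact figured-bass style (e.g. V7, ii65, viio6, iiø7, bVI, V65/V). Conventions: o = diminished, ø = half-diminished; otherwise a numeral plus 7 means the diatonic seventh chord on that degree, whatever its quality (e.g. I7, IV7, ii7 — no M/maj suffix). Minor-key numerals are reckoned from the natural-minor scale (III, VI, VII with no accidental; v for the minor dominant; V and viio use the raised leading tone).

iv42

The pitches Ab-Cb-Eb-Gb form a minor seventh chord rooted on Ab.
Ab is scale degree 4 in Eb minor, and a minor seventh chord on that degree is written iv7.
With Gb in the bass the chord is in third inversion, so the figured bass is 42.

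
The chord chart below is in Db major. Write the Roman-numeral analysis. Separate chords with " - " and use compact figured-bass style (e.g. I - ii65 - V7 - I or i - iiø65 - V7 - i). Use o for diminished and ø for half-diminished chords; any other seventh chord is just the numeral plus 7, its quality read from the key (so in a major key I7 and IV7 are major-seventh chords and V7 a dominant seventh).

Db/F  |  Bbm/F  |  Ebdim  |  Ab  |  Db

Db/F: root Db is the tonic; major triad there is I6.
Bbm/F has root Bb, degree 6 in Db major, so vi64.
Ebdim: Eb with this quality isn't in the key; it's iio, borrowed from the parallel minor.
Ab: major triad on Ab = scale degree 5 → V.
Db has root Db, degree 1 in Db major, so I.

I6 - vi64 - iio - V - I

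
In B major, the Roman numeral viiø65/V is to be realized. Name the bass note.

G#

The applied chord viiø65/V is rooted on E#: E#-G#-B-D#.
The figure 65 means first inversion — the third is in the bass.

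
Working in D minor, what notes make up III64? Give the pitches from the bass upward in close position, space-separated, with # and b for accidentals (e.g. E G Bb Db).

C F A

The numeral's case and figure indicate a major triad. In D minor its root, the third degree, is F.
That chord is spelled F-A-C.
The figured bass 64 indicates second inversion, placing the fifth (C) in the bass: C-F-A.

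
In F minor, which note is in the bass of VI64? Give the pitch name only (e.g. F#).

VI in F minor has root Db; the chord is Db-F-Ab.
The figure 64 means second inversion — the fifth is in the bass.

Ab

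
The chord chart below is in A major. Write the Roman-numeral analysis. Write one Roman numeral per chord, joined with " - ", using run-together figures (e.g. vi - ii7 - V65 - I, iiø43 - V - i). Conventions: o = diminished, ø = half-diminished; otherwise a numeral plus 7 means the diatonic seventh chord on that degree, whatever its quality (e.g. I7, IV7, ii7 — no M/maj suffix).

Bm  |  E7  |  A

Bm: root B is the supertonic; minor triad there is ii.
E7: root E is the dominant; dominant seventh chord there is V7.
A has root A, degree 1 in A major, so I.

ii - V7 - I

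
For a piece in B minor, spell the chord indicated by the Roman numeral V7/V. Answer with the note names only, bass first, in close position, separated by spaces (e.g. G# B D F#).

C# E# G# B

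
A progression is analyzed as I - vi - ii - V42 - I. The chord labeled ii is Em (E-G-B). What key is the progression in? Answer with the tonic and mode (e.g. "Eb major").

ii is given as E-G-B — a minor triad with root E.
If E is scale degree 2 and the mode makes that degree carry a minor triad, the tonic is D and the mode is major.

D major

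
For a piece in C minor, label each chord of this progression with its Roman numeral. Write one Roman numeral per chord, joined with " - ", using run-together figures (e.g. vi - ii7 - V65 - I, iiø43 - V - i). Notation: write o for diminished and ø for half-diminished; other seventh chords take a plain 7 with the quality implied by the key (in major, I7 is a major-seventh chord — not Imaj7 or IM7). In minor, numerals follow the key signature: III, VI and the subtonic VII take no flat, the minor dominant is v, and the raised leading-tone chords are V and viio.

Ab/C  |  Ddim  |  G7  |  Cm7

VI6 - iio - V7 - i7

Ab/C has root Ab, degree 6 in C minor, so VI6.
Ddim has root D, degree 2 in C minor, so iio.
G7: dominant seventh chord on G = scale degree 5 → V7.
Cm7: root C is the tonic; minor seventh chord there is i7.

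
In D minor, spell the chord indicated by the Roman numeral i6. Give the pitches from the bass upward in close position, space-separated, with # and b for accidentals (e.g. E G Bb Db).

The numeral's case and figure indicate a minor triad. In D minor its root, scale degree 1, is D.
That chord is spelled D-F-A.
With the 6 figure the chord is in first inversion; from the bass F upward in close position it reads F-A-D.

F A D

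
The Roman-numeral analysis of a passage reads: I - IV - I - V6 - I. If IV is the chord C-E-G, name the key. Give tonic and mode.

IV is given as C-E-G — a major triad with root C.
Counting down 3 scale steps from C places the tonic on G; a major triad on degree 4 is diatonic only in major.

G major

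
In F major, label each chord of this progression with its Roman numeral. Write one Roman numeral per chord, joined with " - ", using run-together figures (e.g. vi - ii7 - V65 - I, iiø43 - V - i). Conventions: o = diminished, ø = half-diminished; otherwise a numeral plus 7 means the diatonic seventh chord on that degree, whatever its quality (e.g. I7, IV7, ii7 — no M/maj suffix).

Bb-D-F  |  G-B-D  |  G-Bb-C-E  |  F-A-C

Bb-D-F: major triad on Bb = scale degree 4 → IV.
G-B-D: a major triad on G, the applied dominant of V → V/V.
G-Bb-C-E: dominant seventh chord on C = scale degree 5 → V43.
F-A-C: root F is the tonic; major triad there is I.

IV - V/V - V43 - I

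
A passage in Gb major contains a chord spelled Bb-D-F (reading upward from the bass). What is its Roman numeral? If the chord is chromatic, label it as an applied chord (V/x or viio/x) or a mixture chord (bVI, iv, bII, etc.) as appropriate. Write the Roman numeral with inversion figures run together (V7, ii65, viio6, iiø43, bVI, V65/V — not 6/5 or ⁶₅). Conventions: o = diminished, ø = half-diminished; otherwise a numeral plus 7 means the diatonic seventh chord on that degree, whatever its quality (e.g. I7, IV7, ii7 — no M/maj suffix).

The pitches Bb-D-F form a major triad rooted on Bb.
Bb is not a diatonic chord root with this quality in Gb major, but it lies a perfect fifth above Eb (vi), so the chord functions as an applied dominant of vi.

V/vi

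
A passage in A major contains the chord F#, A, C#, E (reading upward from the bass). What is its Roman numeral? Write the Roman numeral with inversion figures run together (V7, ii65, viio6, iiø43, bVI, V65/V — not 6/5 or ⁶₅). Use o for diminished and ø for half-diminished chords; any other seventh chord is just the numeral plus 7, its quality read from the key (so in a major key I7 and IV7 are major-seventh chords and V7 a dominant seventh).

vi7

The pitches F#-A-C#-E form a minor seventh chord rooted on F#.
F# is scale degree 6 in A major, and a minor seventh chord on that degree is written vi7.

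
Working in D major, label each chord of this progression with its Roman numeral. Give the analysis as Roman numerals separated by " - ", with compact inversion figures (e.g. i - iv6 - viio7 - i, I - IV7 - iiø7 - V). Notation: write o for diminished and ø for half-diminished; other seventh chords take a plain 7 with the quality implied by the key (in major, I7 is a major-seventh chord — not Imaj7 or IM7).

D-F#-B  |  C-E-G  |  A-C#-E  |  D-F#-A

D-F#-B has root B, degree 6 in D major, so vi6.
C-E-G is non-diatonic — bVII, a mixture chord from D minor.
A-C#-E has root A, degree 5 in D major, so V.
D-F#-A has root D, degree 1 in D major, so I.

vi6 - bVII - V - I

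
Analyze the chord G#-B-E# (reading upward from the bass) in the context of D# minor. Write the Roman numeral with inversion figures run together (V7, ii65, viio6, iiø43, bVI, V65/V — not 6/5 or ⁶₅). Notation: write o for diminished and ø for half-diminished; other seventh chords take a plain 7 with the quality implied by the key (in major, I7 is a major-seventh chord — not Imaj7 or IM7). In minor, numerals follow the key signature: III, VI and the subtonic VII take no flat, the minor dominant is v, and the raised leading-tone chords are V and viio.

The pitches E#-G#-B form a diminished triad rooted on E#.
In D# minor, E# is the supertonic; the diatonic diminished triad there is iio.
With G# in the bass the chord is in first inversion, so the figured bass is 6.

iio6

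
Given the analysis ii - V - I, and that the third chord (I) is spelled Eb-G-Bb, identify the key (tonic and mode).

Eb major

I is given as Eb-G-Bb — a major triad with root Eb.
If Eb is scale degree 1 and the mode makes that degree carry a major triad, the tonic is Eb and the mode is major.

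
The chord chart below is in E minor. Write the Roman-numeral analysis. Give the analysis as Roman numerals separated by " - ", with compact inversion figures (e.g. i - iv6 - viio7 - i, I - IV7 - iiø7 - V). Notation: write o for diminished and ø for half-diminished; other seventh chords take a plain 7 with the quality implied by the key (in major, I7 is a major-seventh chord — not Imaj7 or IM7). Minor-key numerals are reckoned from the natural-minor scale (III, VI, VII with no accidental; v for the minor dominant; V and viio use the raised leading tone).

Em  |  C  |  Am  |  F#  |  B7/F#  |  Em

Em has root E, degree 1 in E minor, so i.
C: root C is the submediant; major triad there is VI.
Am: minor triad on A = scale degree 4 → iv.
F# is the secondary dominant of V (major triad on F#): V/V.
B7/F#: dominant seventh chord on B = scale degree 5 → V43.
Em: minor triad on E = scale degree 1 → i.

i - VI - iv - V/V - V43 - i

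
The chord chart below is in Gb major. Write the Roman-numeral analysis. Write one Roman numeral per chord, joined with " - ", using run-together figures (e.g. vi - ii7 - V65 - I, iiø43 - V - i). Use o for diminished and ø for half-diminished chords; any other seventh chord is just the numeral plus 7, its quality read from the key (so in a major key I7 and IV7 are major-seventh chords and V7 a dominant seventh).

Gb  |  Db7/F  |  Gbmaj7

Gb: major triad on Gb = scale degree 1 → I.
Db7/F has root Db, degree 5 in Gb major, so V65.
Gbmaj7: root Gb is the tonic; major seventh chord there is I7.

I - V65 - I7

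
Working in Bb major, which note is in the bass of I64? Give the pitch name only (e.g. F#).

I in Bb major has root Bb; the chord is Bb-D-F.
The figure 64 means second inversion — the fifth is in the bass.

F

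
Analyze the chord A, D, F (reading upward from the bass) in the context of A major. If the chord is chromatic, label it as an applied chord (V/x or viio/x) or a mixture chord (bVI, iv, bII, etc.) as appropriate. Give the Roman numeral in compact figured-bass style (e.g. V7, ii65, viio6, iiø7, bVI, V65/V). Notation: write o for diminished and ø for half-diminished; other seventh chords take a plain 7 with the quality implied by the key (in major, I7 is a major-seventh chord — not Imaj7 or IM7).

The pitches D-F-A form a minor triad rooted on D.
D is the fourth degree of A major. This is the minor subdominant, borrowed from the parallel minor.
With A in the bass the chord is in second inversion, so the figured bass is 64.

iv64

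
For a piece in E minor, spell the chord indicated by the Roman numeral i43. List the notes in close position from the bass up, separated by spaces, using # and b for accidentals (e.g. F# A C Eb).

B D E G

The numeral's case and figure indicate a minor seventh chord. In E minor its root, the first degree, is E.
That chord is spelled E-G-B-D.
The figured bass 43 indicates second inversion, placing the fifth (B) in the bass: B-D-E-G.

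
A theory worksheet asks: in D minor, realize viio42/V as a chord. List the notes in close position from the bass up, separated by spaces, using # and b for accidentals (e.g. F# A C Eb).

F G# B D

viio42/V is a secondary leading-tone chord. The target V is A in D minor; the applied chord is rooted a semitone below, on G#.
Building a fully diminished seventh chord on G# gives G#-B-D-F.
The figured bass 42 indicates third inversion, placing the seventh (F) in the bass: F-G#-B-D.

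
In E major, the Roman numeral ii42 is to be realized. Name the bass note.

E

ii in E major has root F#; the chord is F#-A-C#-E.
The figure 42 means third inversion — the seventh is in the bass.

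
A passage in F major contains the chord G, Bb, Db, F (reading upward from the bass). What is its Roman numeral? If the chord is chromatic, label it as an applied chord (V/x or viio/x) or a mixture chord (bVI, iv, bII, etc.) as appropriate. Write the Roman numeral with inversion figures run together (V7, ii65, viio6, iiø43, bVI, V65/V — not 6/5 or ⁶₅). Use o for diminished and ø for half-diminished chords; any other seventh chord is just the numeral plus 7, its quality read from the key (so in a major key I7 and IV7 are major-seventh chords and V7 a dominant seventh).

iiø7

Stacked in thirds the chord is G-Bb-Db-F: a half-diminished seventh chord on G.
G is the second degree of F major. This is the half-diminished supertonic seventh, borrowed from the parallel minor.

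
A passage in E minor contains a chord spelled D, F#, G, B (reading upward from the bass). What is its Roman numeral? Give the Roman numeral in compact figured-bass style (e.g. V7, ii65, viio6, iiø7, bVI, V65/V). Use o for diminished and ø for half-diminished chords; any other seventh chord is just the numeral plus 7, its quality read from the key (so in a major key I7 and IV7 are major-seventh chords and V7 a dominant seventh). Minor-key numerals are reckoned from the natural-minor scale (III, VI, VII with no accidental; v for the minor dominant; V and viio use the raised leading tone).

III43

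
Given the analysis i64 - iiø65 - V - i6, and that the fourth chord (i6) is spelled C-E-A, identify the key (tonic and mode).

A minor

The anchor chord is a minor triad on A, labeled i6.
If A is scale degree 1 and the mode makes that degree carry a minor triad, the tonic is A and the mode is minor.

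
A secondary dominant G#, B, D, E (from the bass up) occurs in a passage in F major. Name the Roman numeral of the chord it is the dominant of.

The chord is a dominant seventh chord on E.
A dominant resolves down a perfect fifth: E → A. In F major, A is scale degree 3, i.e. iii.

iii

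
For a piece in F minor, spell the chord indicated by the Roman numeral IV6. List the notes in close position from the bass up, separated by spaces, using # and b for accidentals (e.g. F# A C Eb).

D F Bb

IV6 is the major subdominant, borrowed from the parallel major. In F minor that root is Bb.
So the chord is Bb-D-F.
The figured bass 6 indicates first inversion, placing the third (D) in the bass: D-F-Bb.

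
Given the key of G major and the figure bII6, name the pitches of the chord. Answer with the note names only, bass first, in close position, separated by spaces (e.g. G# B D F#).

C Eb Ab

Scale degree 2 in G major is A; lowering it a half step gives Ab. bII6 is the Neapolitan sixth — a major triad on the lowered second degree, here in its customary first inversion.
So the chord is Ab-C-Eb.
The figured bass 6 indicates first inversion, placing the third (C) in the bass: C-Eb-Ab.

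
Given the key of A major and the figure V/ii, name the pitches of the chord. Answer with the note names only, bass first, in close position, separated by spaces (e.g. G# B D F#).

The slash means an applied dominant: we want the dominant of ii. In A major, ii is B minor, and its dominant is built on F#.
Building a major triad on F# gives F#-A#-C#.

F# A# C#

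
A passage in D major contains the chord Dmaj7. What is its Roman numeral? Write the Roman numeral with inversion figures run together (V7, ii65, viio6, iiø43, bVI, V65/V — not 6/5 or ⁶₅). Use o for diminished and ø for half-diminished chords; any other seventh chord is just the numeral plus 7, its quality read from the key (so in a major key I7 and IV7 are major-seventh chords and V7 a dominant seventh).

I7

Stacked in thirds the chord is D-F#-A-C#: a major seventh chord on D.
D is scale degree 1 in D major, and a major seventh chord on that degree is written I7.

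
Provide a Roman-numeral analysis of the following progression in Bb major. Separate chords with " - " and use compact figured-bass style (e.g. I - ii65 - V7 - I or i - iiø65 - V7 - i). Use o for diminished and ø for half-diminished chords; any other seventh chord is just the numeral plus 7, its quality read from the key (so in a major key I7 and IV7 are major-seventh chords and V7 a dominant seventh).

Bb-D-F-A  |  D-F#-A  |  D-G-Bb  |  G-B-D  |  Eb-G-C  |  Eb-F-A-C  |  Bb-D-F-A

I7 - V/vi - vi64 - V/ii - ii6 - V42 - I7

Bb-D-F-A: root Bb is the tonic; major seventh chord there is I7.
D-F#-A is the secondary dominant of vi (major triad on D): V/vi.
D-G-Bb: minor triad on G = scale degree 6 → vi64.
G-B-D is the secondary dominant of ii (major triad on G): V/ii.
Eb-G-C: minor triad on C = scale degree 2 → ii6.
Eb-F-A-C: dominant seventh chord on F = scale degree 5 → V42.
Bb-D-F-A has root Bb, degree 1 in Bb major, so I7.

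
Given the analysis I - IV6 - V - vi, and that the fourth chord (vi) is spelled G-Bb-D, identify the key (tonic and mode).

Bb major

vi is given as G-Bb-D — a minor triad with root G.
If G is scale degree 6 and the mode makes that degree carry a minor triad, the tonic is Bb and the mode is major.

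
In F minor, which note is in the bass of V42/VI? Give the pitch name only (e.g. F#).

Gb

The applied chord V42/VI is rooted on Ab: Ab-C-Eb-Gb.
The figure 42 means third inversion — the seventh is in the bass.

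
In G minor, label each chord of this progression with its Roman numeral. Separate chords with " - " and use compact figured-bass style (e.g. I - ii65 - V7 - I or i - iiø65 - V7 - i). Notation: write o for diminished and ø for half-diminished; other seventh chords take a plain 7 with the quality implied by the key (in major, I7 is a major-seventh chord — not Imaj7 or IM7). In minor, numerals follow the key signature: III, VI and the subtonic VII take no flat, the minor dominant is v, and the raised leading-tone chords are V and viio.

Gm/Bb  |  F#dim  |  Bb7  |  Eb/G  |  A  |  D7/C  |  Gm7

i6 - viio - V7/VI - VI6 - V/V - V42 - i7

Gm/Bb: root G is the tonic; minor triad there is i6.
F#dim has root F#, degree 7 in G minor, so viio.
Bb7: chromatic; Bb is V of VI, so V7/VI.
Eb/G: root Eb is the submediant; major triad there is VI6.
A: a major triad on A, the applied dominant of V → V/V.
D7/C: root D is the dominant; dominant seventh chord there is V42.
Gm7 has root G, degree 1 in G minor, so i7.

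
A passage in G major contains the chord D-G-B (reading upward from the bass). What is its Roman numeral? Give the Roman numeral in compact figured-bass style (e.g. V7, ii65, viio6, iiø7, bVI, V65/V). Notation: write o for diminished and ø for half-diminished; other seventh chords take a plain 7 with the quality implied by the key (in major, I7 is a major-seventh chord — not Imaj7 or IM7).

Stacked in thirds the chord is G-B-D: a major triad on G.
G is scale degree 1 in G major, and a major triad on that degree is written I.
With D in the bass the chord is in second inversion, so the figured bass is 64.

I64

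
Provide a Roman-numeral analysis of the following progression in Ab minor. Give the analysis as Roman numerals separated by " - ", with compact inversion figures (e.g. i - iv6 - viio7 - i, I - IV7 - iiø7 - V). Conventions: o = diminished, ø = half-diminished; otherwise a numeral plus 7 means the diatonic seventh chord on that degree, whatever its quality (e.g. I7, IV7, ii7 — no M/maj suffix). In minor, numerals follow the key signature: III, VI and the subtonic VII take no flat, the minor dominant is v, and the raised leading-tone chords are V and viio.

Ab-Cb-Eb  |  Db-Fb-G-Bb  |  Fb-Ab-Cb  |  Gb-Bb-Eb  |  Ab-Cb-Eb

i - viio43 - VI - v6 - i

Ab-Cb-Eb: root Ab is the tonic; minor triad there is i.
Db-Fb-G-Bb has root G, degree 7 in Ab minor, so viio43.
Fb-Ab-Cb has root Fb, degree 6 in Ab minor, so VI.
Gb-Bb-Eb: minor triad on Eb = scale degree 5 → v6.
Ab-Cb-Eb: root Ab is the tonic; minor triad there is i.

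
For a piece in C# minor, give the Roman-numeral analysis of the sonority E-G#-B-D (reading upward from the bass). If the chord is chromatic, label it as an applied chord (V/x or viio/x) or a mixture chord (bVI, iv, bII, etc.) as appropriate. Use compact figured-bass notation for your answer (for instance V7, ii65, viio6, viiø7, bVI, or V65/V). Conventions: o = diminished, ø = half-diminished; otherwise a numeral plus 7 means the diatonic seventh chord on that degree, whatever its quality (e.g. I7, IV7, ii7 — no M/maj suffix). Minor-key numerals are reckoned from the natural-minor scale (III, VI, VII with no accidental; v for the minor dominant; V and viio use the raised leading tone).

The pitches E-G#-B-D form a dominant seventh chord rooted on E.
E is not a diatonic chord root with this quality in C# minor, but it lies a perfect fifth above A (VI), so the chord functions as an applied dominant of VI.

V7/VI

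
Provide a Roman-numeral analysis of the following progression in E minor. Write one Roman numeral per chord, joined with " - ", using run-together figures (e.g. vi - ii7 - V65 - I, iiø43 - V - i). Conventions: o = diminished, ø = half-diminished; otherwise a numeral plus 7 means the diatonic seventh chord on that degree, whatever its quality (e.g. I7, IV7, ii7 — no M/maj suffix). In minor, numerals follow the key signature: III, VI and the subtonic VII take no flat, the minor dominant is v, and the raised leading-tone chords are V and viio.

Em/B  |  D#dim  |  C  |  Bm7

i64 - viio - VI - v7

Em/B: root E is the tonic; minor triad there is i64.
D#dim has root D#, degree 7 in E minor, so viio.
C has root C, degree 6 in E minor, so VI.
Bm7: minor seventh chord on B = scale degree 5 → v7.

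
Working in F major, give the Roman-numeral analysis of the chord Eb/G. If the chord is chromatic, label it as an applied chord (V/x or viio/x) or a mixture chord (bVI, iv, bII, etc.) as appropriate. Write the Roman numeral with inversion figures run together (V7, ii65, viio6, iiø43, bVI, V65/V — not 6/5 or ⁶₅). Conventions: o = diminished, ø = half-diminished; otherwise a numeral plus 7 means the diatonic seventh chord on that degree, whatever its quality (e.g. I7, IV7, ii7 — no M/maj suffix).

The pitches Eb-G-Bb form a major triad rooted on Eb.
Eb is the lowered seventh degree of F major (diatonic 7 would be E). This is a major triad on the lowered seventh degree (the subtonic), borrowed from the parallel minor.
With G in the bass the chord is in first inversion, so the figured bass is 6.

bVII6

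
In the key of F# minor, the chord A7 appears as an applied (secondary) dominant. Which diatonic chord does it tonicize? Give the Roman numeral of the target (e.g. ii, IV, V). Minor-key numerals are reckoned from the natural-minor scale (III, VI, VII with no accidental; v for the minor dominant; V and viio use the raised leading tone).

VI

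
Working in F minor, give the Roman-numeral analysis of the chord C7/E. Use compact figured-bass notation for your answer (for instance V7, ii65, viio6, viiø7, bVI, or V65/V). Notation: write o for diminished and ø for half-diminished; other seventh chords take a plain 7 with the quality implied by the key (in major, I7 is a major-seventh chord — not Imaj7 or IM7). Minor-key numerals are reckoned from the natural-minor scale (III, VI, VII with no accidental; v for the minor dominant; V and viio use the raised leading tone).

Stacked in thirds the chord is C-E-G-Bb: a dominant seventh chord on C.
C is scale degree 5 in F minor, and a dominant seventh chord on that degree is written V7.
With E in the bass the chord is in first inversion, so the figured bass is 65.

V65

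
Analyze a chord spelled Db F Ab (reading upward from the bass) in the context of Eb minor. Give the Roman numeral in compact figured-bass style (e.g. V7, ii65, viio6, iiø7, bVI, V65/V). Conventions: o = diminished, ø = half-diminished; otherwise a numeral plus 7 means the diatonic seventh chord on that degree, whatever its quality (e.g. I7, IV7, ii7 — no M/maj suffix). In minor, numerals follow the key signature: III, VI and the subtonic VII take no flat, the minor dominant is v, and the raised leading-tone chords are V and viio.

VII

The pitches Db-F-Ab form a major triad rooted on Db.
Db is scale degree 7 in Eb minor, and a major triad on that degree is written VII.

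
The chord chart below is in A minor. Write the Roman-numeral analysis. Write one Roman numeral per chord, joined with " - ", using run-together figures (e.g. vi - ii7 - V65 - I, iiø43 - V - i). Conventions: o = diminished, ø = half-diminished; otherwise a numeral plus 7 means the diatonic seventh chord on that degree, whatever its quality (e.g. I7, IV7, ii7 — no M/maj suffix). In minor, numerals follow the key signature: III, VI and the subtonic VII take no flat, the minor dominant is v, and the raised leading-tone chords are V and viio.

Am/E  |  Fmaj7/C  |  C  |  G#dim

Am/E: root A is the tonic; minor triad there is i64.
Fmaj7/C has root F, degree 6 in A minor, so VI43.
C: major triad on C = scale degree 3 → III.
G#dim has root G#, degree 7 in A minor, so viio.

i64 - VI43 - III - viio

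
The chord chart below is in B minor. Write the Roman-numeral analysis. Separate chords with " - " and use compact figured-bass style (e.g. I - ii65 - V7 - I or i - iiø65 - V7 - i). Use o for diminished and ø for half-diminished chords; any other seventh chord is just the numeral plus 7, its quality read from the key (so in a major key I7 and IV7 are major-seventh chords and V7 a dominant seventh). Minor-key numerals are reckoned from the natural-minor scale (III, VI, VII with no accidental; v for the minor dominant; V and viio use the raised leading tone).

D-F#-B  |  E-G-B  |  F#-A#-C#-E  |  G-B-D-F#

i6 - iv - V7 - VI7

D-F#-B has root B, degree 1 in B minor, so i6.
E-G-B: root E is the subdominant; minor triad there is iv.
F#-A#-C#-E has root F#, degree 5 in B minor, so V7.
G-B-D-F# has root G, degree 6 in B minor, so VI7.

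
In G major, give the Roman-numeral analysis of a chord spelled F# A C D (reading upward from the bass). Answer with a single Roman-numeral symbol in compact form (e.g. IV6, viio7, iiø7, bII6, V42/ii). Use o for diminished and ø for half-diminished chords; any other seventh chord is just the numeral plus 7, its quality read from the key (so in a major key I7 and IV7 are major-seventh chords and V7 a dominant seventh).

V65

The pitches D-F#-A-C form a dominant seventh chord rooted on D.
In G major, D is the dominant; the diatonic dominant seventh chord there is V7.
With F# in the bass the chord is in first inversion, so the figured bass is 65.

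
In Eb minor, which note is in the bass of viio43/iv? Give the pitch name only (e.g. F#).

Db

The applied chord viio43/iv is rooted on G: G-Bb-Db-Fb.
The figure 43 means second inversion — the fifth is in the bass.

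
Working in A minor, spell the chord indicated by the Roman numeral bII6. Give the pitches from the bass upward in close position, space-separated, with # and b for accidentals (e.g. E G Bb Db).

D F Bb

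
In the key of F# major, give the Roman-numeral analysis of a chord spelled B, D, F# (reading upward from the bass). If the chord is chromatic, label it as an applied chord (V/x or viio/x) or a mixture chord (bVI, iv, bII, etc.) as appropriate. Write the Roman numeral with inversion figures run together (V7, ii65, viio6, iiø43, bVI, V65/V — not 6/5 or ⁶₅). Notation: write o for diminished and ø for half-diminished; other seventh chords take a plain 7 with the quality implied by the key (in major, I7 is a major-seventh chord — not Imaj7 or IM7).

iv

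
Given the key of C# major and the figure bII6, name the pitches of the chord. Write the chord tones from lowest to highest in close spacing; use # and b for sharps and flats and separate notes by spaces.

F# A D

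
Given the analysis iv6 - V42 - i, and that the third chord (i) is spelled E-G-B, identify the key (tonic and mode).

E minor

The chord Em is a minor triad rooted on E; its label is i.
If E is scale degree 1 and the mode makes that degree carry a minor triad, the tonic is E and the mode is minor.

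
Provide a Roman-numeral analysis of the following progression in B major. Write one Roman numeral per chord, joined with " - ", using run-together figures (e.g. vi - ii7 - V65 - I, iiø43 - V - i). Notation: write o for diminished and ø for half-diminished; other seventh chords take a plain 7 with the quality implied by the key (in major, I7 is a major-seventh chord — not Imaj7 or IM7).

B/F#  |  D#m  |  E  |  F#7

I64 - iii - IV - V7

B/F#: root B is the tonic; major triad there is I64.
D#m: root D# is the mediant; minor triad there is iii.
E: major triad on E = scale degree 4 → IV.
F#7: root F# is the dominant; dominant seventh chord there is V7.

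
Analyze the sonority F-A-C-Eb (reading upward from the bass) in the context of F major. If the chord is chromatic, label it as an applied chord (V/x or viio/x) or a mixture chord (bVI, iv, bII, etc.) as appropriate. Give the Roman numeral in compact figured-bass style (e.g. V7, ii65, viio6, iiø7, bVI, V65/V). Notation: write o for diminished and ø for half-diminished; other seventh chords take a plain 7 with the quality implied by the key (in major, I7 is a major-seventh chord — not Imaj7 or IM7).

V7/IV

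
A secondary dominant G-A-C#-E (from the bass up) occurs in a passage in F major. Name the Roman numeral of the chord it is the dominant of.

The chord is a dominant seventh chord on A.
A dominant resolves down a perfect fifth: A → D. In F major, D is scale degree 6, i.e. vi.

vi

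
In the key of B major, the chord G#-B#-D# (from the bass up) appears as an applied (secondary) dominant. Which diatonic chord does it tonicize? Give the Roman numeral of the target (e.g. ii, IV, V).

ii

The chord is a major triad on G#.
A dominant resolves down a perfect fifth: G# → C#. In B major, C# is scale degree 2, i.e. ii.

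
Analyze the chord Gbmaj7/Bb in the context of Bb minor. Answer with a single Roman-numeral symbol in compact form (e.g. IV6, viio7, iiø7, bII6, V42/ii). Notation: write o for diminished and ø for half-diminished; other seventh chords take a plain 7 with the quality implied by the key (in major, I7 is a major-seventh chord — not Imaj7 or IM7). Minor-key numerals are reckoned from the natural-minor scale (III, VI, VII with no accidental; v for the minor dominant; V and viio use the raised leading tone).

VI65

Stacked in thirds the chord is Gb-Bb-Db-F: a major seventh chord on Gb.
In Bb minor, Gb is the submediant; the diatonic major seventh chord there is VI7.
With Bb in the bass the chord is in first inversion, so the figured bass is 65.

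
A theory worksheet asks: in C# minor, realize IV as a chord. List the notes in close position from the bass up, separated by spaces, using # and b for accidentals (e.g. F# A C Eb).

Scale degree 4 in C# minor is F#; here the chord built on it is altered to a major triad. IV is the major subdominant, borrowed from the parallel major.
So the chord is F#-A#-C#, a major triad.

F# A# C#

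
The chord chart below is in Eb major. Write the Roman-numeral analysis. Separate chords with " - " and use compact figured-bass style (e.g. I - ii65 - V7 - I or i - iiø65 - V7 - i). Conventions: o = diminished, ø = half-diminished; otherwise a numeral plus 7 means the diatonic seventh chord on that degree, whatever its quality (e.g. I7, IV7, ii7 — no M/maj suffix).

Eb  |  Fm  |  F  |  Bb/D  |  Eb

I - ii - V/V - V6 - I

Eb: major triad on Eb = scale degree 1 → I.
Fm has root F, degree 2 in Eb major, so ii.
F is the secondary dominant of V (major triad on F): V/V.
Bb/D: root Bb is the dominant; major triad there is V6.
Eb: major triad on Eb = scale degree 1 → I.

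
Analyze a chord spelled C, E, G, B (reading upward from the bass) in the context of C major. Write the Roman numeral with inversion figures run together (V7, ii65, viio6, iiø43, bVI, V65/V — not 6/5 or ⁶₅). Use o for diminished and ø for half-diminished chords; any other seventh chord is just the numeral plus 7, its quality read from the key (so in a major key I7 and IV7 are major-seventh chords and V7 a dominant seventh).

I7

Stacked in thirds the chord is C-E-G-B: a major seventh chord on C.
In C major, C is the tonic; the diatonic major seventh chord there is I7.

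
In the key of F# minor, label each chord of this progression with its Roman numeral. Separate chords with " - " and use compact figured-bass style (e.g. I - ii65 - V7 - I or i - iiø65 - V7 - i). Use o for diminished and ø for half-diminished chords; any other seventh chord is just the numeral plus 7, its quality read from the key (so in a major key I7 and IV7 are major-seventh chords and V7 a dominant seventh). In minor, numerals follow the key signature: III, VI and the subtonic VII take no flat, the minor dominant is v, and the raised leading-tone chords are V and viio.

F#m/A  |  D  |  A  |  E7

F#m/A: root F# is the tonic; minor triad there is i6.
D: root D is the submediant; major triad there is VI.
A: major triad on A = scale degree 3 → III.
E7: dominant seventh chord on E = scale degree 7 → VII7.

i6 - VI - III - VII7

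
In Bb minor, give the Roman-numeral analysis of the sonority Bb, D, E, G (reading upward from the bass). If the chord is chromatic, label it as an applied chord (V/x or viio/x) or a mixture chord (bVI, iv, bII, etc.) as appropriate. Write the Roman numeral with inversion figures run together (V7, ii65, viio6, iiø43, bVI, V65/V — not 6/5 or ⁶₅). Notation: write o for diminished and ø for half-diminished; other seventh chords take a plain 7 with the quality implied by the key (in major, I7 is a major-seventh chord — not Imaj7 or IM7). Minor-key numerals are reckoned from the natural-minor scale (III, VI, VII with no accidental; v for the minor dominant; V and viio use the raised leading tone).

The pitches E-G-Bb-D form a half-diminished seventh chord rooted on E.
E sits a half step below F (V in Bb minor); a diminished chord there is the applied leading-tone chord of V.
With Bb in the bass the chord is in second inversion, so the figured bass is 43.

viiø43/V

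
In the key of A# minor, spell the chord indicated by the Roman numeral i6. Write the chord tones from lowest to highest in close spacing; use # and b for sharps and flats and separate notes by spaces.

C# E# A#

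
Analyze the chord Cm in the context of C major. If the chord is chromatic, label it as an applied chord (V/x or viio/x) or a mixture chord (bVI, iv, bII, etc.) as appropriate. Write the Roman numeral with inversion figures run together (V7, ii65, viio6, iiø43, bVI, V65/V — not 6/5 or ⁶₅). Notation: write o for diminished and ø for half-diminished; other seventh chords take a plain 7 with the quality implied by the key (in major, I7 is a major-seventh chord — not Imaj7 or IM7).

i

Stacked in thirds the chord is C-Eb-G: a minor triad on C.
C is the first degree of C major. This is the minor tonic, borrowed from the parallel minor.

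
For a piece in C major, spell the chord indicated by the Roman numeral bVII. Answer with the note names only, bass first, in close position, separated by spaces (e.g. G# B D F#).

bVII is a major triad on the lowered seventh degree (the subtonic), borrowed from the parallel minor. In C major that root is Bb.
So the chord is Bb-D-F.

Bb D F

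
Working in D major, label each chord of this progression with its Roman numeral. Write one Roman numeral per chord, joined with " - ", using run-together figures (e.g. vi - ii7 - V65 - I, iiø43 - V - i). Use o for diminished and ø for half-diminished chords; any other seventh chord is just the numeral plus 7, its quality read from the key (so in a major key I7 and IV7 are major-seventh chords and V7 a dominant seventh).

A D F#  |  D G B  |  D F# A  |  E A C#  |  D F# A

I64 - IV64 - I - V64 - I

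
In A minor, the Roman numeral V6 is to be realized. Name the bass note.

G#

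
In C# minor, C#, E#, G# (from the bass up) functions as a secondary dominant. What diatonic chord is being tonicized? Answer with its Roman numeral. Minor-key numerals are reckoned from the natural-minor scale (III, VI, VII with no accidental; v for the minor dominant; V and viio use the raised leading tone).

iv

The chord is a major triad on C#.
A dominant resolves down a perfect fifth: C# → F#. In C# minor, F# is scale degree 4, i.e. iv.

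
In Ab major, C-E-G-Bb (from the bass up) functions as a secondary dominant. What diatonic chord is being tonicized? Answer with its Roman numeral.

vi

The chord is a dominant seventh chord on C.
A dominant resolves down a perfect fifth: C → F. In Ab major, F is scale degree 6, i.e. vi.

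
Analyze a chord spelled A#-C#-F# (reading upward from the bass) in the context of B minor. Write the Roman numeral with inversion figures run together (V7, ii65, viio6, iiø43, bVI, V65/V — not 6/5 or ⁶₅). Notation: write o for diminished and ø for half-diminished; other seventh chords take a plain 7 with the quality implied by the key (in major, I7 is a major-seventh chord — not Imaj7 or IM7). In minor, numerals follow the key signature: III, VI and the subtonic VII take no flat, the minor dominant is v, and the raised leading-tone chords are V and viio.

Stacked in thirds the chord is F#-A#-C#: a major triad on F#.
F# is scale degree 5 in B minor, and a major triad on that degree is written V.
With A# in the bass the chord is in first inversion, so the figured bass is 6.

V6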